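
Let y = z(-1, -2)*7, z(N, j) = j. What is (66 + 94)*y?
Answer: -2240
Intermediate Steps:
y = -14 (y = -2*7 = -14)
(66 + 94)*y = (66 + 94)*(-14) = 160*(-14) = -2240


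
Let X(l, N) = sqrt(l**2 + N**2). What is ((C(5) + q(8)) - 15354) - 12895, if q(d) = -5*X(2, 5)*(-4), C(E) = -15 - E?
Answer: -28269 + 20*sqrt(29) ≈ -28161.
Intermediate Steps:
X(l, N) = sqrt(N**2 + l**2)
q(d) = 20*sqrt(29) (q(d) = -5*sqrt(5**2 + 2**2)*(-4) = -5*sqrt(25 + 4)*(-4) = -5*sqrt(29)*(-4) = 20*sqrt(29))
((C(5) + q(8)) - 15354) - 12895 = (((-15 - 1*5) + 20*sqrt(29)) - 15354) - 12895 = (((-15 - 5) + 20*sqrt(29)) - 15354) - 12895 = ((-20 + 20*sqrt(29)) - 15354) - 12895 = (-15374 + 20*sqrt(29)) - 12895 = -28269 + 20*sqrt(29)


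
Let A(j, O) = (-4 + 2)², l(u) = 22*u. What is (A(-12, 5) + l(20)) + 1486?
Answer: 1930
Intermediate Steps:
A(j, O) = 4 (A(j, O) = (-2)² = 4)
(A(-12, 5) + l(20)) + 1486 = (4 + 22*20) + 1486 = (4 + 440) + 1486 = 444 + 1486 = 1930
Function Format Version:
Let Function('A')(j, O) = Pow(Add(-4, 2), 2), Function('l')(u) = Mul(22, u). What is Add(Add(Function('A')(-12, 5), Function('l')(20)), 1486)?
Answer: 1930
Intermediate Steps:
Function('A')(j, O) = 4 (Function('A')(j, O) = Pow(-2, 2) = 4)
Add(Add(Function('A')(-12, 5), Function('l')(20)), 1486) = Add(Add(4, Mul(22, 20)), 1486) = Add(Add(4, 440), 1486) = Add(444, 1486) = 1930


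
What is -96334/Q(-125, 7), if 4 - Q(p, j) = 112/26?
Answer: 626171/2 ≈ 3.1309e+5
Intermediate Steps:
Q(p, j) = -4/13 (Q(p, j) = 4 - 112/26 = 4 - 1*56/13 = 4 - 56/13 = -4/13)
-96334/Q(-125, 7) = -96334/(-4/13) = -96334*(-13/4) = 626171/2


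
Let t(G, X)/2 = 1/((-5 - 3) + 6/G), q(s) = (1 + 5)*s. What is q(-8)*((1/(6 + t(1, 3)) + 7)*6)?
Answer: -10368/5 ≈ -2073.6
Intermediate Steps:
q(s) = 6*s
t(G, X) = 2/(-8 + 6/G) (t(G, X) = 2/((-5 - 3) + 6/G) = 2/(-8 + 6/G))
q(-8)*((1/(6 + t(1, 3)) + 7)*6) = (6*(-8))*((1/(6 - 1*1/(-3 + 4*1)) + 7)*6) = -48*(1/(6 - 1*1/(-3 + 4)) + 7)*6 = -48*(1/(6 - 1*1/1) + 7)*6 = -48*(1/(6 - 1*1*1) + 7)*6 = -48*(1/(6 - 1) + 7)*6 = -48*(1/5 + 7)*6 = -48*(⅕ + 7)*6 = -1728*6/5 = -48*216/5 = -10368/5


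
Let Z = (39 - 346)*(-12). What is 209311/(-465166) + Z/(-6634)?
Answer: -1551120359/1542955622 ≈ -1.0053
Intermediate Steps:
Z = 3684 (Z = -307*(-12) = 3684)
209311/(-465166) + Z/(-6634) = 209311/(-465166) + 3684/(-6634) = 209311*(-1/465166) + 3684*(-1/6634) = -209311/465166 - 1842/3317 = -1551120359/1542955622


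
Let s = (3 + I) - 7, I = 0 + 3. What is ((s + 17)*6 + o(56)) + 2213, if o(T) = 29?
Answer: 2338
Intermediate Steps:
I = 3
s = -1 (s = (3 + 3) - 7 = 6 - 7 = -1)
((s + 17)*6 + o(56)) + 2213 = ((-1 + 17)*6 + 29) + 2213 = (16*6 + 29) + 2213 = (96 + 29) + 2213 = 125 + 2213 = 2338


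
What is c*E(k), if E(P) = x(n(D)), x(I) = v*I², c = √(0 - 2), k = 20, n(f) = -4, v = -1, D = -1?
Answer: -16*I*√2 ≈ -22.627*I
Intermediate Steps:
c = I*√2 (c = √(-2) = I*√2 ≈ 1.4142*I)
x(I) = -I²
E(P) = -16 (E(P) = -1*(-4)² = -1*16 = -16)
c*E(k) = (I*√2)*(-16) = -16*I*√2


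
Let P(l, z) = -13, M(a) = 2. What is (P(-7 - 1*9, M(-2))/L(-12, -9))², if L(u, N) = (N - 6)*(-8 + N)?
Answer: 169/65025 ≈ 0.0025990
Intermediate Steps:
L(u, N) = (-8 + N)*(-6 + N) (L(u, N) = (-6 + N)*(-8 + N) = (-8 + N)*(-6 + N))
(P(-7 - 1*9, M(-2))/L(-12, -9))² = (-13/(48 + (-9)² - 14*(-9)))² = (-13/(48 + 81 + 126))² = (-13/255)² = 169/65025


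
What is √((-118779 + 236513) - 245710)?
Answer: 2*I*√31994 ≈ 357.74*I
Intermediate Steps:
√((-118779 + 236513) - 245710) = √(117734 - 245710) = √(-127976) = 2*I*√31994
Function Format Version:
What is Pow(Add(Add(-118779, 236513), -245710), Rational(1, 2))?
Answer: Mul(2, I, Pow(31994, Rational(1, 2))) ≈ Mul(357.74, I)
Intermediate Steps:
Pow(Add(Add(-118779, 236513), -245710), Rational(1, 2)) = Pow(Add(117734, -245710), Rational(1, 2)) = Pow(-127976, Rational(1, 2)) = Mul(2, I, Pow(31994, Rational(1, 2)))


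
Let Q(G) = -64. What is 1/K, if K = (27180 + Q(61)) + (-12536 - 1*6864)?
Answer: 1/7716 ≈ 0.00012960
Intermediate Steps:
K = 7716 (K = (27180 - 64) + (-12536 - 1*6864) = 27116 + (-12536 - 6864) = 27116 - 19400 = 7716)
1/K = 1/7716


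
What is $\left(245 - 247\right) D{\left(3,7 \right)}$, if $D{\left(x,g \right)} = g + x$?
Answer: $-20$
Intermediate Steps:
$\left(245 - 247\right) D{\left(3,7 \right)} = \left(245 - 247\right) \left(7 + 3\right) = \left(245 - 247\right) 10 = \left(-2\right) 10 = -20$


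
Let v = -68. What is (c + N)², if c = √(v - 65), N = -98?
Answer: (98 - I*√133)² ≈ 9471.0 - 2260.4*I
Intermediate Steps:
c = I*√133 (c = √(-68 - 65) = √(-133) = I*√133 ≈ 11.533*I)
(c + N)² = (I*√133 - 98)² = (-98 + I*√133)²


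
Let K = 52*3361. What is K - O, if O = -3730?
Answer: 178502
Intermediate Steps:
K = 174772
K - O = 174772 - 1*(-3730) = 174772 + 3730 = 178502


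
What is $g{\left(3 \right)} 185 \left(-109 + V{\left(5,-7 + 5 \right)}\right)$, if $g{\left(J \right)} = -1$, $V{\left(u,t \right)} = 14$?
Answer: $17575$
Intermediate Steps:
$g{\left(3 \right)} 185 \left(-109 + V{\left(5,-7 + 5 \right)}\right) = - 185 \left(-109 + 14\right) = - 185 \left(-95\right) = \left(-1\right) \left(-17575\right) = 17575$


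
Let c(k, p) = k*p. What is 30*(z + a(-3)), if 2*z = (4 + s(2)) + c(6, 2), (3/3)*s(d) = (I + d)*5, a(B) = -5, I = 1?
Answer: 315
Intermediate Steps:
s(d) = 5 + 5*d (s(d) = (1 + d)*5 = 5 + 5*d)
z = 31/2 (z = ((4 + (5 + 5*2)) + 6*2)/2 = ((4 + (5 + 10)) + 12)/2 = ((4 + 15) + 12)/2 = (19 + 12)/2 = (½)*31 = 31/2 ≈ 15.500)
30*(z + a(-3)) = 30*(31/2 - 5) = 30*(21/2) = 315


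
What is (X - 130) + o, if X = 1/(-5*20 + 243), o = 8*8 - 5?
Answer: -10152/143 ≈ -70.993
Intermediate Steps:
o = 59 (o = 64 - 5 = 59)
X = 1/143 (X = 1/(-100 + 243) = 1/143 ≈ 0.0069930)
(X - 130) + o = (1/143 - 130) + 59 = -18589/143 + 59 = -10152/143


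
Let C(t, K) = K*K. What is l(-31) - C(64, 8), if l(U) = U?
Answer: -95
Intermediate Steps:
C(t, K) = K²
l(-31) - C(64, 8) = -31 - 1*8² = -31 - 1*64 = -31 - 64 = -95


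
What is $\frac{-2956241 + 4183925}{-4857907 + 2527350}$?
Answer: $- \frac{1227684}{2330557} \approx -0.52678$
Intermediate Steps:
$\frac{-2956241 + 4183925}{-4857907 + 2527350} = \frac{1227684}{-2330557} = 1227684 \left(- \frac{1}{2330557}\right) = - \frac{1227684}{2330557}$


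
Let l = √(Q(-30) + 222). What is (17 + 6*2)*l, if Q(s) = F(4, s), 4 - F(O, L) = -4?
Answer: 29*√230 ≈ 439.81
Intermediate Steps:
F(O, L) = 8 (F(O, L) = 4 - 1*(-4) = 4 + 4 = 8)
Q(s) = 8
l = √230 (l = √(8 + 222) = √230 ≈ 15.166)
(17 + 6*2)*l = (17 + 6*2)*√230 = (17 + 12)*√230 = 29*√230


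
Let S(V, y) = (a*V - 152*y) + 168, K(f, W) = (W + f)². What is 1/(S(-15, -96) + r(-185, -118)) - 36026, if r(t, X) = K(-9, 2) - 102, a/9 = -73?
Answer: -884870611/24562 ≈ -36026.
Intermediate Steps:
a = -657 (a = 9*(-73) = -657)
S(V, y) = 168 - 657*V - 152*y (S(V, y) = (-657*V - 152*y) + 168 = 168 - 657*V - 152*y)
r(t, X) = -53 (r(t, X) = (2 - 9)² - 102 = (-7)² - 102 = 49 - 102 = -53)
1/(S(-15, -96) + r(-185, -118)) - 36026 = 1/((168 - 657*(-15) - 152*(-96)) - 53) - 36026 = 1/((168 + 9855 + 14592) - 53) - 36026 = 1/(24615 - 53) - 36026 = 1/24562 - 36026 = -884870611/24562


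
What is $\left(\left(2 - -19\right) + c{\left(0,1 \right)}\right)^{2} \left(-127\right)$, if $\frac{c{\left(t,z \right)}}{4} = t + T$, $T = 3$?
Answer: $-138303$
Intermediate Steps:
$c{\left(t,z \right)} = 12 + 4 t$ ($c{\left(t,z \right)} = 4 \left(t + 3\right) = 4 \left(3 + t\right) = 12 + 4 t$)
$\left(\left(2 - -19\right) + c{\left(0,1 \right)}\right)^{2} \left(-127\right) = \left(\left(2 - -19\right) + \left(12 + 4 \cdot 0\right)\right)^{2} \left(-127\right) = \left(\left(2 + 19\right) + \left(12 + 0\right)\right)^{2} \left(-127\right) = \left(21 + 12\right)^{2} \left(-127\right) = 33^{2} \left(-127\right) = 1089 \left(-127\right) = -138303$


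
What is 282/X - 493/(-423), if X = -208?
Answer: -8371/43992 ≈ -0.19028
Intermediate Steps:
282/X - 493/(-423) = 282/(-208) - 493/(-423) = 282*(-1/208) - 493*(-1/423) = -141/104 + 493/423 = -8371/43992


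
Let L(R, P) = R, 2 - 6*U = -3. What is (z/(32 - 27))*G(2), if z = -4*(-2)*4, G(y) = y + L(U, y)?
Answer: 272/15 ≈ 18.133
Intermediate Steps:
U = 5/6 (U = 1/3 - 1/6*(-3) = 1/3 + 1/2 = 5/6 ≈ 0.83333)
G(y) = 5/6 + y (G(y) = y + 5/6 = 5/6 + y)
z = 32 (z = 8*4 = 32)
(z/(32 - 27))*G(2) = (32/(32 - 27))*(5/6 + 2) = (32/5)*(17/6) = 272/15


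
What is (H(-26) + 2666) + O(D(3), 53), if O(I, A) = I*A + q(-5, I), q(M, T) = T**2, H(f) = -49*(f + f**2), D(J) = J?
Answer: -29016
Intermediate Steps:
H(f) = -49*f - 49*f**2
O(I, A) = I**2 + A*I (O(I, A) = I*A + I**2 = A*I + I**2 = I**2 + A*I)
(H(-26) + 2666) + O(D(3), 53) = (-49*(-26)*(1 - 26) + 2666) + 3*(53 + 3) = (-49*(-26)*(-25) + 2666) + 3*56 = (-31850 + 2666) + 168 = -29184 + 168 = -29016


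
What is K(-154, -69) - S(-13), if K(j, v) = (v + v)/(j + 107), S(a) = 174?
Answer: -8040/47 ≈ -171.06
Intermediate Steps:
K(j, v) = 2*v/(107 + j) (K(j, v) = (2*v)/(107 + j) = 2*v/(107 + j))
K(-154, -69) - S(-13) = 2*(-69)/(107 - 154) - 1*174 = 2*(-69)/(-47) - 174 = 2*(-69)*(-1/47) - 174 = 138/47 - 174 = -8040/47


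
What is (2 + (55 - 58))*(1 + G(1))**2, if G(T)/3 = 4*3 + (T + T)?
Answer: -1849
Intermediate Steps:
G(T) = 36 + 6*T (G(T) = 3*(4*3 + (T + T)) = 3*(12 + 2*T) = 36 + 6*T)
(2 + (55 - 58))*(1 + G(1))**2 = (2 + (55 - 58))*(1 + (36 + 6*1))**2 = (2 - 3)*(1 + (36 + 6))**2 = -(1 + 42)**2 = -1*43**2 = -1*1849 = -1849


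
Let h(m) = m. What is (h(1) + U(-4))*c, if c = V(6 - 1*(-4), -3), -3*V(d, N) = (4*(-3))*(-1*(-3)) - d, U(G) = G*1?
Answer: -46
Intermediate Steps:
U(G) = G
V(d, N) = 12 + d/3 (V(d, N) = -((4*(-3))*(-1*(-3)) - d)/3 = -(-12*3 - d)/3 = -(-36 - d)/3 = 12 + d/3)
c = 46/3 (c = 12 + (6 - 1*(-4))/3 = 12 + (6 + 4)/3 = 12 + (⅓)*10 = 12 + 10/3 = 46/3 ≈ 15.333)
(h(1) + U(-4))*c = (1 - 4)*(46/3) = -3*46/3 = -46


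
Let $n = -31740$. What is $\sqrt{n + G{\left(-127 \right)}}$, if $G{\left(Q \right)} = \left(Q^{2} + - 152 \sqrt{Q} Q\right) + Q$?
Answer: $\sqrt{-15738 + 19304 i \sqrt{127}} \approx 318.1 + 341.94 i$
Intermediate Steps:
$G{\left(Q \right)} = Q + Q^{2} - 152 Q^{\frac{3}{2}}$ ($G{\left(Q \right)} = \left(Q^{2} - 152 Q^{\frac{3}{2}}\right) + Q = Q + Q^{2} - 152 Q^{\frac{3}{2}}$)
$\sqrt{n + G{\left(-127 \right)}} = \sqrt{-31740 - \left(127 - 16129 - 19304 i \sqrt{127}\right)} = \sqrt{-31740 - \left(-16002 + 152 \left(-127\right) i \sqrt{127}\right)} = \sqrt{-31740 + \left(-127 + 16129 + 19304 i \sqrt{127}\right)} = \sqrt{-31740 + \left(16002 + 19304 i \sqrt{127}\right)} = \sqrt{-15738 + 19304 i \sqrt{127}}$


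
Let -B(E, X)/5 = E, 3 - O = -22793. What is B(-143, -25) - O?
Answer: -22081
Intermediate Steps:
O = 22796 (O = 3 - 1*(-22793) = 3 + 22793 = 22796)
B(E, X) = -5*E
B(-143, -25) - O = -5*(-143) - 1*22796 = 715 - 22796 = -22081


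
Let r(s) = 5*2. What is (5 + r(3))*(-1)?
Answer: -15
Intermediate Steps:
r(s) = 10
(5 + r(3))*(-1) = (5 + 10)*(-1) = 15*(-1) = -15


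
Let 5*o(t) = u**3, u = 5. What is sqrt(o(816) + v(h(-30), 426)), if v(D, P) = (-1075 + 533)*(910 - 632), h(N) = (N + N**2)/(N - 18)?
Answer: 3*I*sqrt(16739) ≈ 388.14*I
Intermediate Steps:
h(N) = (N + N**2)/(-18 + N)
v(D, P) = -150676 (v(D, P) = -542*278 = -150676)
o(t) = 25 (o(t) = (1/5)*5**3 = (1/5)*125 = 25)
sqrt(o(816) + v(h(-30), 426)) = sqrt(25 - 150676) = sqrt(-150651) = 3*I*sqrt(16739)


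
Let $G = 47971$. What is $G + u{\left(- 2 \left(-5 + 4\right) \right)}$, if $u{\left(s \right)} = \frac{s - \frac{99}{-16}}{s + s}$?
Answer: $\frac{3070275}{64} \approx 47973.0$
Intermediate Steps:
$u{\left(s \right)} = \frac{\frac{99}{16} + s}{2 s}$ ($u{\left(s \right)} = \frac{s - - \frac{99}{16}}{2 s} = \left(s + \frac{99}{16}\right) \frac{1}{2 s} = \left(\frac{99}{16} + s\right) \frac{1}{2 s} = \frac{\frac{99}{16} + s}{2 s}$)
$G + u{\left(- 2 \left(-5 + 4\right) \right)} = 47971 + \frac{99 + 16 \left(- 2 \left(-5 + 4\right)\right)}{32 \left(- 2 \left(-5 + 4\right)\right)} = 47971 + \frac{99 + 16 \left(\left(-2\right) \left(-1\right)\right)}{32 \left(\left(-2\right) \left(-1\right)\right)} = 47971 + \frac{99 + 16 \cdot 2}{32 \cdot 2} = 47971 + \frac{1}{32} \cdot \frac{1}{2} \left(99 + 32\right) = 47971 + \frac{1}{32} \cdot \frac{1}{2} \cdot 131 = 47971 + \frac{131}{64} = \frac{3070275}{64}$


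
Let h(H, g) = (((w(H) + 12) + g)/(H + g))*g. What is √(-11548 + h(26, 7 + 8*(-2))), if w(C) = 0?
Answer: 7*I*√68119/17 ≈ 107.47*I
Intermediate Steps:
h(H, g) = g*(12 + g)/(H + g) (h(H, g) = (((0 + 12) + g)/(H + g))*g = ((12 + g)/(H + g))*g = g*(12 + g)/(H + g))
√(-11548 + h(26, 7 + 8*(-2))) = √(-11548 + (7 + 8*(-2))*(12 + (7 + 8*(-2)))/(26 + (7 + 8*(-2)))) = √(-11548 + (7 - 16)*(12 + (7 - 16))/(26 + (7 - 16))) = √(-11548 - 9*(12 - 9)/(26 - 9)) = √(-11548 - 9*3/17) = √(-11548 - 9*1/17*3) = √(-11548 - 27/17) = √(-196343/17) = 7*I*√68119/17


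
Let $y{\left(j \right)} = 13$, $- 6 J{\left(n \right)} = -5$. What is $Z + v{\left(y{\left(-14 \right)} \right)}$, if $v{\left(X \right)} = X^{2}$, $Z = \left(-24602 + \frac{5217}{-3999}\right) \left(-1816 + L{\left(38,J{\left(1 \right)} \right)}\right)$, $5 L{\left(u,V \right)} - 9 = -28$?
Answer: $\frac{59682759136}{1333} \approx 4.4773 \cdot 10^{7}$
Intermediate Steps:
$J{\left(n \right)} = \frac{5}{6}$ ($J{\left(n \right)} = \left(- \frac{1}{6}\right) \left(-5\right) = \frac{5}{6}$)
$L{\left(u,V \right)} = - \frac{19}{5}$ ($L{\left(u,V \right)} = \frac{9}{5} + \frac{1}{5} \left(-28\right) = \frac{9}{5} - \frac{28}{5} = - \frac{19}{5}$)
$Z = \frac{59682533859}{1333}$ ($Z = \left(-24602 + \frac{5217}{-3999}\right) \left(-1816 - \frac{19}{5}\right) = \left(-24602 + 5217 \left(- \frac{1}{3999}\right)\right) \left(- \frac{9099}{5}\right) = \left(-24602 - \frac{1739}{1333}\right) \left(- \frac{9099}{5}\right) = \left(- \frac{32796205}{1333}\right) \left(- \frac{9099}{5}\right) = \frac{59682533859}{1333} \approx 4.4773 \cdot 10^{7}$)
$Z + v{\left(y{\left(-14 \right)} \right)} = \frac{59682533859}{1333} + 13^{2} = \frac{59682533859}{1333} + 169 = \frac{59682759136}{1333}$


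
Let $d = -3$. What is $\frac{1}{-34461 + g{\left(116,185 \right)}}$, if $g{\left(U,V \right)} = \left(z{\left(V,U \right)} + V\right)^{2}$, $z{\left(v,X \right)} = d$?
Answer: $- \frac{1}{1337} \approx -0.00074794$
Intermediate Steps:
$z{\left(v,X \right)} = -3$
$g{\left(U,V \right)} = \left(-3 + V\right)^{2}$
$\frac{1}{-34461 + g{\left(116,185 \right)}} = \frac{1}{-34461 + \left(-3 + 185\right)^{2}} = \frac{1}{-34461 + 182^{2}} = \frac{1}{-34461 + 33124} = \frac{1}{-1337} = - \frac{1}{1337}$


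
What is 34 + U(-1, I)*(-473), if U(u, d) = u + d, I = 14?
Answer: -6115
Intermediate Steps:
U(u, d) = d + u
34 + U(-1, I)*(-473) = 34 + (14 - 1)*(-473) = 34 + 13*(-473) = 34 - 6149 = -6115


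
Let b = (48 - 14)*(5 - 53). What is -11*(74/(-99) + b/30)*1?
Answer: 27298/45 ≈ 606.62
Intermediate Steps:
b = -1632 (b = 34*(-48) = -1632)
-11*(74/(-99) + b/30)*1 = -11*(74/(-99) - 1632/30)*1 = -11*(74*(-1/99) - 1632*1/30)*1 = -11*(-74/99 - 272/5)*1 = -11*(-27298/495)*1 = (27298/45)*1 = 27298/45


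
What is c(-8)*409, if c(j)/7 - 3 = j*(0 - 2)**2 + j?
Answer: -105931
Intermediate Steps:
c(j) = 21 + 35*j (c(j) = 21 + 7*(j*(0 - 2)**2 + j) = 21 + 7*(j*(-2)**2 + j) = 21 + 7*(j*4 + j) = 21 + 7*(4*j + j) = 21 + 7*(5*j) = 21 + 35*j)
c(-8)*409 = (21 + 35*(-8))*409 = (21 - 280)*409 = -259*409 = -105931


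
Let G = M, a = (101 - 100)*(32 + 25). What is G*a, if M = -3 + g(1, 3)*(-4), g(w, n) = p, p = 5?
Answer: -1311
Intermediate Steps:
g(w, n) = 5
a = 57 (a = 1*57 = 57)
M = -23 (M = -3 + 5*(-4) = -3 - 20 = -23)
G = -23
G*a = -23*57 = -1311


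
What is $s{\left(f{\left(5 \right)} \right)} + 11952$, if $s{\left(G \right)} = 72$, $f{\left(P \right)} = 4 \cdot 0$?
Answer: $12024$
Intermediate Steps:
$f{\left(P \right)} = 0$
$s{\left(f{\left(5 \right)} \right)} + 11952 = 72 + 11952 = 12024$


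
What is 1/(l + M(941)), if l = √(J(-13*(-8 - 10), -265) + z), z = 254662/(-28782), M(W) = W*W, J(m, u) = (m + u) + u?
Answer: 12742957071/11283646374573218 - 3*I*√7014920133/11283646374573218 ≈ 1.1293e-6 - 2.2268e-11*I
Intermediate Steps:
J(m, u) = m + 2*u
M(W) = W²
z = -127331/14391 (z = 254662*(-1/28782) = -127331/14391 ≈ -8.8480)
l = I*√7014920133/4797 (l = √((-13*(-8 - 10) + 2*(-265)) - 127331/14391) = √((-13*(-18) - 530) - 127331/14391) = √((234 - 530) - 127331/14391) = √(-296 - 127331/14391) = √(-4387067/14391) = I*√7014920133/4797 ≈ 17.46*I)
1/(l + M(941)) = 1/(I*√7014920133/4797 + 941²) = 1/(I*√7014920133/4797 + 885481) = 1/(885481 + I*√7014920133/4797)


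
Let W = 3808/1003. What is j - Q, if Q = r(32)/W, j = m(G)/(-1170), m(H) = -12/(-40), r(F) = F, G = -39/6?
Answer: -230107/27300 ≈ -8.4288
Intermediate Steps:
G = -13/2 (G = -39*⅙ = -13/2 ≈ -6.5000)
m(H) = 3/10 (m(H) = -12*(-1/40) = 3/10)
W = 224/59 (W = 3808*(1/1003) = 224/59 ≈ 3.7966)
j = -1/3900 (j = (3/10)/(-1170) = (3/10)*(-1/1170) = -1/3900 ≈ -0.00025641)
Q = 59/7 (Q = 32/(224/59) = 32*(59/224) = 59/7 ≈ 8.4286)
j - Q = -1/3900 - 1*59/7 = -1/3900 - 59/7 = -230107/27300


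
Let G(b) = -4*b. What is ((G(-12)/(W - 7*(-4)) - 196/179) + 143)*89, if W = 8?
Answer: 6845791/537 ≈ 12748.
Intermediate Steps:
((G(-12)/(W - 7*(-4)) - 196/179) + 143)*89 = (((-4*(-12))/(8 - 7*(-4)) - 196/179) + 143)*89 = ((48/(8 + 28) - 196*1/179) + 143)*89 = ((48/36 - 196/179) + 143)*89 = ((48*(1/36) - 196/179) + 143)*89 = ((4/3 - 196/179) + 143)*89 = (128/537 + 143)*89 = (76919/537)*89 = 6845791/537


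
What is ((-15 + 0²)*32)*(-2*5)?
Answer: 4800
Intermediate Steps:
((-15 + 0²)*32)*(-2*5) = ((-15 + 0)*32)*(-10) = -15*32*(-10) = -480*(-10) = 4800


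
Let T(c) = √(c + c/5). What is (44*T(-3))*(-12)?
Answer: -1584*I*√10/5 ≈ -1001.8*I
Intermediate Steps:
T(c) = √30*√c/5 (T(c) = √(c + c*(⅕)) = √(c + c/5) = √(6*c/5) = √30*√c/5)
(44*T(-3))*(-12) = (44*(√30*√(-3)/5))*(-12) = (44*(√30*(I*√3)/5))*(-12) = (44*(3*I*√10/5))*(-12) = (132*I*√10/5)*(-12) = -1584*I*√10/5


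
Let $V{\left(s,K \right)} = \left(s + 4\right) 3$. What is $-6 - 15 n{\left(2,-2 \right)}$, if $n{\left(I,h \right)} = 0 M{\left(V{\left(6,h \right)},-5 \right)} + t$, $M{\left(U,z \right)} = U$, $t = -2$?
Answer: $24$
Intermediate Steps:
$V{\left(s,K \right)} = 12 + 3 s$ ($V{\left(s,K \right)} = \left(4 + s\right) 3 = 12 + 3 s$)
$n{\left(I,h \right)} = -2$ ($n{\left(I,h \right)} = 0 \left(12 + 3 \cdot 6\right) - 2 = 0 \left(12 + 18\right) - 2 = 0 \cdot 30 - 2 = 0 - 2 = -2$)
$-6 - 15 n{\left(2,-2 \right)} = -6 - -30 = -6 + 30 = 24$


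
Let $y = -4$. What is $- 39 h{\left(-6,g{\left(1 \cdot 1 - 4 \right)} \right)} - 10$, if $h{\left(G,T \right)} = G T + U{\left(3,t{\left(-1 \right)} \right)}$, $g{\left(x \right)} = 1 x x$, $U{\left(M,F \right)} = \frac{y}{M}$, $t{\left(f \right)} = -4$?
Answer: $2148$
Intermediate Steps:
$U{\left(M,F \right)} = - \frac{4}{M}$
$g{\left(x \right)} = x^{2}$ ($g{\left(x \right)} = x x = x^{2}$)
$h{\left(G,T \right)} = - \frac{4}{3} + G T$ ($h{\left(G,T \right)} = G T - \frac{4}{3} = - \frac{4}{3} + G T$)
$- 39 h{\left(-6,g{\left(1 \cdot 1 - 4 \right)} \right)} - 10 = - 39 \left(- \frac{4}{3} - 6 \left(1 \cdot 1 - 4\right)^{2}\right) - 10 = - 39 \left(- \frac{4}{3} - 6 \left(1 - 4\right)^{2}\right) - 10 = - 39 \left(- \frac{4}{3} - 6 \left(-3\right)^{2}\right) - 10 = - 39 \left(- \frac{4}{3} - 54\right) - 10 = \left(-39\right) \left(- \frac{166}{3}\right) - 10 = 2158 - 10 = 2148$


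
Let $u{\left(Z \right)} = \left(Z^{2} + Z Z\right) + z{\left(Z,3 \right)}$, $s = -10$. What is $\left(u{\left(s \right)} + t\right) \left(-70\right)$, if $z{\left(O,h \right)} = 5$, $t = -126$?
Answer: $-5530$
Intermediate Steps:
$u{\left(Z \right)} = 5 + 2 Z^{2}$ ($u{\left(Z \right)} = \left(Z^{2} + Z Z\right) + 5 = \left(Z^{2} + Z^{2}\right) + 5 = 2 Z^{2} + 5 = 5 + 2 Z^{2}$)
$\left(u{\left(s \right)} + t\right) \left(-70\right) = \left(\left(5 + 2 \left(-10\right)^{2}\right) - 126\right) \left(-70\right) = \left(\left(5 + 2 \cdot 100\right) - 126\right) \left(-70\right) = \left(\left(5 + 200\right) - 126\right) \left(-70\right) = \left(205 - 126\right) \left(-70\right) = 79 \left(-70\right) = -5530$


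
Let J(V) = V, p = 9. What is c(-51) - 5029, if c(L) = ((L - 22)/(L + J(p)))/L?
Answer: -10772191/2142 ≈ -5029.0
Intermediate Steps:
c(L) = (-22 + L)/(L*(9 + L)) (c(L) = ((L - 22)/(L + 9))/L = ((-22 + L)/(9 + L))/L = (-22 + L)/(L*(9 + L)))
c(-51) - 5029 = (-22 - 51)/((-51)*(9 - 51)) - 5029 = -1/51*(-73)/(-42) - 5029 = -1/51*(-1/42)*(-73) - 5029 = -73/2142 - 5029 = -10772191/2142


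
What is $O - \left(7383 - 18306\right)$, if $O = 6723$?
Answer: $17646$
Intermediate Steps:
$O - \left(7383 - 18306\right) = 6723 - \left(7383 - 18306\right) = 6723 - -10923 = 6723 + 10923 = 17646$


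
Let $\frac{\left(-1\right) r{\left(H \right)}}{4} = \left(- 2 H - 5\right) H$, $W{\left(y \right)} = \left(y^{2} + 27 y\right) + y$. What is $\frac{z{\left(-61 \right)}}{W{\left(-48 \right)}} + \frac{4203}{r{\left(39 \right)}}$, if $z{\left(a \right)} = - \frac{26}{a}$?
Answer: $\frac{10269347}{31593120} \approx 0.32505$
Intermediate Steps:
$W{\left(y \right)} = y^{2} + 28 y$
$r{\left(H \right)} = - 4 H \left(-5 - 2 H\right)$ ($r{\left(H \right)} = - 4 \left(- 2 H - 5\right) H = - 4 \left(-5 - 2 H\right) H = - 4 H \left(-5 - 2 H\right)$)
$\frac{z{\left(-61 \right)}}{W{\left(-48 \right)}} + \frac{4203}{r{\left(39 \right)}} = \frac{\left(-26\right) \frac{1}{-61}}{\left(-48\right) \left(28 - 48\right)} + \frac{4203}{4 \cdot 39 \left(5 + 2 \cdot 39\right)} = \frac{\left(-26\right) \left(- \frac{1}{61}\right)}{\left(-48\right) \left(-20\right)} + \frac{4203}{4 \cdot 39 \left(5 + 78\right)} = \frac{26}{61 \cdot 960} + \frac{4203}{4 \cdot 39 \cdot 83} = \frac{26}{61} \cdot \frac{1}{960} + \frac{4203}{12948} = \frac{13}{29280} + 4203 \cdot \frac{1}{12948} = \frac{13}{29280} + \frac{1401}{4316} = \frac{10269347}{31593120}$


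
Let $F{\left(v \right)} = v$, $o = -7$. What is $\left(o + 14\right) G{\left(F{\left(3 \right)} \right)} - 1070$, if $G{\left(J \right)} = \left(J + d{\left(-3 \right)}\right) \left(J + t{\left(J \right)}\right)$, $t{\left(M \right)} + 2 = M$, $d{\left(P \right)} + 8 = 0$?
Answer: $-1210$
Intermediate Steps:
$d{\left(P \right)} = -8$ ($d{\left(P \right)} = -8 + 0 = -8$)
$t{\left(M \right)} = -2 + M$
$G{\left(J \right)} = \left(-8 + J\right) \left(-2 + 2 J\right)$ ($G{\left(J \right)} = \left(J - 8\right) \left(J + \left(-2 + J\right)\right) = \left(-8 + J\right) \left(-2 + 2 J\right)$)
$\left(o + 14\right) G{\left(F{\left(3 \right)} \right)} - 1070 = \left(-7 + 14\right) \left(16 - 54 + 2 \cdot 3^{2}\right) - 1070 = 7 \left(16 - 54 + 2 \cdot 9\right) - 1070 = 7 \left(16 - 54 + 18\right) - 1070 = 7 \left(-20\right) - 1070 = -140 - 1070 = -1210$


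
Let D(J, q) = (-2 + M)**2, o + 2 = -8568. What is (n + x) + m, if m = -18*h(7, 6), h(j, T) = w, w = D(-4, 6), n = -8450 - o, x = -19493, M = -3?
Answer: -19823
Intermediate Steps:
o = -8570 (o = -2 - 8568 = -8570)
n = 120 (n = -8450 - 1*(-8570) = -8450 + 8570 = 120)
D(J, q) = 25 (D(J, q) = (-2 - 3)**2 = (-5)**2 = 25)
w = 25
h(j, T) = 25
m = -450 (m = -18*25 = -450)
(n + x) + m = (120 - 19493) - 450 = -19373 - 450 = -19823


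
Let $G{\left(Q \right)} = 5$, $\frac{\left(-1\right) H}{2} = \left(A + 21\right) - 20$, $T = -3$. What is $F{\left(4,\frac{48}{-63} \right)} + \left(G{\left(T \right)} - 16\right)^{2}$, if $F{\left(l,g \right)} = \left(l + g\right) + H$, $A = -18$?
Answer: $\frac{3323}{21} \approx 158.24$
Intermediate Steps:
$H = 34$ ($H = - 2 \left(\left(-18 + 21\right) - 20\right) = - 2 \left(3 - 20\right) = \left(-2\right) \left(-17\right) = 34$)
$F{\left(l,g \right)} = 34 + g + l$ ($F{\left(l,g \right)} = \left(l + g\right) + 34 = \left(g + l\right) + 34 = 34 + g + l$)
$F{\left(4,\frac{48}{-63} \right)} + \left(G{\left(T \right)} - 16\right)^{2} = \left(34 + \frac{48}{-63} + 4\right) + \left(5 - 16\right)^{2} = \left(34 + 48 \left(- \frac{1}{63}\right) + 4\right) + \left(-11\right)^{2} = \left(34 - \frac{16}{21} + 4\right) + 121 = \frac{782}{21} + 121 = \frac{3323}{21}$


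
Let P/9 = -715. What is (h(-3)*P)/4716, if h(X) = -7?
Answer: 5005/524 ≈ 9.5515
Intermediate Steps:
P = -6435 (P = 9*(-715) = -6435)
(h(-3)*P)/4716 = -7*(-6435)/4716 = 45045*(1/4716) = 5005/524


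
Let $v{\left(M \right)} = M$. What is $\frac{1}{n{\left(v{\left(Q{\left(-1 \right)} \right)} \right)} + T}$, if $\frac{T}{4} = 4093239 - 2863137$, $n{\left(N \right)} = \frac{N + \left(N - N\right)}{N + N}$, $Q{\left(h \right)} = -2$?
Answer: $\frac{2}{9840817} \approx 2.0324 \cdot 10^{-7}$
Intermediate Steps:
$n{\left(N \right)} = \frac{1}{2}$ ($n{\left(N \right)} = \frac{N + 0}{2 N} = N \frac{1}{2 N} = \frac{1}{2}$)
$T = 4920408$ ($T = 4 \left(4093239 - 2863137\right) = 4 \cdot 1230102 = 4920408$)
$\frac{1}{n{\left(v{\left(Q{\left(-1 \right)} \right)} \right)} + T} = \frac{1}{\frac{1}{2} + 4920408} = \frac{1}{\frac{9840817}{2}} = \frac{2}{9840817}$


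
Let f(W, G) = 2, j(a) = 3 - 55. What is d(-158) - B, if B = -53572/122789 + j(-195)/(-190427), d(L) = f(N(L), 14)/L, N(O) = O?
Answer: 782036106161/1847204931337 ≈ 0.42336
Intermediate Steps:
j(a) = -52
d(L) = 2/L
B = -10195170216/23382340903 (B = -53572/122789 - 52/(-190427) = -53572*1/122789 - 52*(-1/190427) = -53572/122789 + 52/190427 = -10195170216/23382340903 ≈ -0.43602)
d(-158) - B = 2/(-158) - 1*(-10195170216/23382340903) = 2*(-1/158) + 10195170216/23382340903 = -1/79 + 10195170216/23382340903 = 782036106161/1847204931337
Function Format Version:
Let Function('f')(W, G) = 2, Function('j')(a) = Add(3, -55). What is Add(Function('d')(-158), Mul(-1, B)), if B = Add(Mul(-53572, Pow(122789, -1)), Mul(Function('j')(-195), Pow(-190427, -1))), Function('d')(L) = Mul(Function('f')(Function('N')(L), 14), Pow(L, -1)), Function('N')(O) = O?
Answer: Rational(782036106161, 1847204931337) ≈ 0.42336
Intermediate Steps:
Function('j')(a) = -52
Function('d')(L) = Mul(2, Pow(L, -1))
B = Rational(-10195170216, 23382340903) (B = Add(Mul(-53572, Pow(122789, -1)), Mul(-52, Pow(-190427, -1))) = Add(Mul(-53572, Rational(1, 122789)), Mul(-52, Rational(-1, 190427))) = Add(Rational(-53572, 122789), Rational(52, 190427)) = Rational(-10195170216, 23382340903) ≈ -0.43602)
Add(Function('d')(-158), Mul(-1, B)) = Add(Mul(2, Pow(-158, -1)), Mul(-1, Rational(-10195170216, 23382340903))) = Add(Mul(2, Rational(-1, 158)), Rational(10195170216, 23382340903)) = Add(Rational(-1, 79), Rational(10195170216, 23382340903)) = Rational(782036106161, 1847204931337)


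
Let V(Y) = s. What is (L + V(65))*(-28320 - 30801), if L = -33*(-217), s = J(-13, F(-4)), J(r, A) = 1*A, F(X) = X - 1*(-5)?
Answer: -423424602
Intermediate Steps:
F(X) = 5 + X (F(X) = X + 5 = 5 + X)
J(r, A) = A
s = 1 (s = 5 - 4 = 1)
V(Y) = 1
L = 7161
(L + V(65))*(-28320 - 30801) = (7161 + 1)*(-28320 - 30801) = 7162*(-59121) = -423424602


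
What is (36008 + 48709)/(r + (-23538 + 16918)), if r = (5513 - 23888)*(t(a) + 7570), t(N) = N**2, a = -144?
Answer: -84717/520129370 ≈ -0.00016288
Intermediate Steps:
r = -520122750 (r = (5513 - 23888)*((-144)**2 + 7570) = -18375*(20736 + 7570) = -18375*28306 = -520122750)
(36008 + 48709)/(r + (-23538 + 16918)) = (36008 + 48709)/(-520122750 + (-23538 + 16918)) = 84717/(-520122750 - 6620) = 84717/(-520129370) = 84717*(-1/520129370) = -84717/520129370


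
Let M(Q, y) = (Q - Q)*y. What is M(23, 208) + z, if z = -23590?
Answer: -23590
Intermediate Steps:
M(Q, y) = 0 (M(Q, y) = 0*y = 0)
M(23, 208) + z = 0 - 23590 = -23590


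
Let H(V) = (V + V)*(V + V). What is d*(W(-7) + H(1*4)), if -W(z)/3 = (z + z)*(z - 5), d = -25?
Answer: 11000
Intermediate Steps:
H(V) = 4*V**2 (H(V) = (2*V)*(2*V) = 4*V**2)
W(z) = -6*z*(-5 + z) (W(z) = -3*(z + z)*(z - 5) = -3*2*z*(-5 + z) = -6*z*(-5 + z))
d*(W(-7) + H(1*4)) = -25*(6*(-7)*(5 - 1*(-7)) + 4*(1*4)**2) = -25*(6*(-7)*(5 + 7) + 4*4**2) = -25*(6*(-7)*12 + 4*16) = -25*(-504 + 64) = -25*(-440) = 11000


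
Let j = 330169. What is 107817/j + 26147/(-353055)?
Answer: 29432402092/116567816295 ≈ 0.25249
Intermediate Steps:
107817/j + 26147/(-353055) = 107817/330169 + 26147/(-353055) = 107817*(1/330169) + 26147*(-1/353055) = 107817/330169 - 26147/353055 = 29432402092/116567816295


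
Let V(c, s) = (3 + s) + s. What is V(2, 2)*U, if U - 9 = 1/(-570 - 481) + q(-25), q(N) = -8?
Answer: 7350/1051 ≈ 6.9933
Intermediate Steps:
V(c, s) = 3 + 2*s
U = 1050/1051 (U = 9 + (1/(-570 - 481) - 8) = 9 + (1/(-1051) - 8) = 9 + (-1/1051 - 8) = 9 - 8409/1051 = 1050/1051 ≈ 0.99905)
V(2, 2)*U = (3 + 2*2)*(1050/1051) = (3 + 4)*(1050/1051) = 7*(1050/1051) = 7350/1051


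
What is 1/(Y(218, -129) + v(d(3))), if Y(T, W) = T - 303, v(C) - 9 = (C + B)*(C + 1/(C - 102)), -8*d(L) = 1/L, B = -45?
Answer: -1410624/103937399 ≈ -0.013572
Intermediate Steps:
d(L) = -1/(8*L)
v(C) = 9 + (-45 + C)*(C + 1/(-102 + C)) (v(C) = 9 + (C - 45)*(C + 1/(C - 102)) = 9 + (-45 + C)*(C + 1/(-102 + C)))
Y(T, W) = -303 + T
1/(Y(218, -129) + v(d(3))) = 1/((-303 + 218) + (-963 + (-⅛/3)³ - 147*(-⅛/3)² + 4600*(-⅛/3))/(-102 - ⅛/3)) = 1/(-85 + (-963 + (-⅛*⅓)³ - 147*(-⅛*⅓)² + 4600*(-⅛*⅓))/(-102 - ⅛*⅓)) = 1/(-85 + (-963 + (-1/24)³ - 147*(-1/24)² + 4600*(-1/24))/(-102 - 1/24)) = 1/(-85 + (-963 - 1/13824 - 147*1/576 - 575/3)/(-2449/24)) = 1/(-85 - 24*(-963 - 1/13824 - 49/192 - 575/3)/2449) = 1/(-85 - 24/2449*(-15965641/13824)) = 1/(-85 + 15965641/1410624) = 1/(-103937399/1410624) = -1410624/103937399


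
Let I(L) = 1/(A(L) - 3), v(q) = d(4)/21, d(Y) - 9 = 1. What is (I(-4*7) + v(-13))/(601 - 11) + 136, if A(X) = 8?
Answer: 8425271/61950 ≈ 136.00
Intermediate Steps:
d(Y) = 10 (d(Y) = 9 + 1 = 10)
v(q) = 10/21
I(L) = 1/5 (I(L) = 1/(8 - 3) = 1/5)
(I(-4*7) + v(-13))/(601 - 11) + 136 = (1/5 + 10/21)/(601 - 11) + 136 = (71/105)/590 + 136 = (71/105)*(1/590) + 136 = 71/61950 + 136 = 8425271/61950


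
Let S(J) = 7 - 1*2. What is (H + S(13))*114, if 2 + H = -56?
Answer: -6042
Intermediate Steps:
H = -58 (H = -2 - 56 = -58)
S(J) = 5 (S(J) = 7 - 2 = 5)
(H + S(13))*114 = (-58 + 5)*114 = -53*114 = -6042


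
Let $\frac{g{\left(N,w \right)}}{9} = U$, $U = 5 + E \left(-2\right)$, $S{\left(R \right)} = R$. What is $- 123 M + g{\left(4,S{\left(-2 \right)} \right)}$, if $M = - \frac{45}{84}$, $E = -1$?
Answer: $\frac{3609}{28} \approx 128.89$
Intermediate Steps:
$M = - \frac{15}{28}$ ($M = \left(-45\right) \frac{1}{84} = - \frac{15}{28} \approx -0.53571$)
$U = 7$ ($U = 5 - -2 = 5 + 2 = 7$)
$g{\left(N,w \right)} = 63$ ($g{\left(N,w \right)} = 9 \cdot 7 = 63$)
$- 123 M + g{\left(4,S{\left(-2 \right)} \right)} = \left(-123\right) \left(- \frac{15}{28}\right) + 63 = \frac{1845}{28} + 63 = \frac{3609}{28}$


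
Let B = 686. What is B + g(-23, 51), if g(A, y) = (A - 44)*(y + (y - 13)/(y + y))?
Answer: -140554/51 ≈ -2756.0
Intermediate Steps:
g(A, y) = (-44 + A)*(y + (-13 + y)/(2*y)) (g(A, y) = (-44 + A)*(y + (-13 + y)/((2*y))) = (-44 + A)*(y + (-13 + y)*(1/(2*y))) = (-44 + A)*(y + (-13 + y)/(2*y)))
B + g(-23, 51) = 686 + (½)*(572 - 13*(-23) + 51*(-44 - 23 - 88*51 + 2*(-23)*51))/51 = 686 + (½)*(1/51)*(572 + 299 + 51*(-44 - 23 - 4488 - 2346)) = 686 + (½)*(1/51)*(572 + 299 + 51*(-6901)) = 686 + (½)*(1/51)*(572 + 299 - 351951) = 686 + (½)*(1/51)*(-351080) = 686 - 175540/51 = -140554/51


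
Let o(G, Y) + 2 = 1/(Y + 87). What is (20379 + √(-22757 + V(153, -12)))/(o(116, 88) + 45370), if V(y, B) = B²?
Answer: 1188775/2646467 + 175*I*√22613/7939401 ≈ 0.44919 + 0.0033146*I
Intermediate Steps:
o(G, Y) = -2 + 1/(87 + Y) (o(G, Y) = -2 + 1/(Y + 87) = -2 + 1/(87 + Y))
(20379 + √(-22757 + V(153, -12)))/(o(116, 88) + 45370) = (20379 + √(-22757 + (-12)²))/((-173 - 2*88)/(87 + 88) + 45370) = (20379 + √(-22757 + 144))/((-173 - 176)/175 + 45370) = (20379 + √(-22613))/((1/175)*(-349) + 45370) = (20379 + I*√22613)/(-349/175 + 45370) = (20379 + I*√22613)/(7939401/175) = (20379 + I*√22613)*(175/7939401) = 1188775/2646467 + 175*I*√22613/7939401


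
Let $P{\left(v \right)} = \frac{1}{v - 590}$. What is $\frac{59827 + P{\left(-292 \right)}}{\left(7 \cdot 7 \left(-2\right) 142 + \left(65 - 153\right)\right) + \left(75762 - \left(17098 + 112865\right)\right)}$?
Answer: $- \frac{52767413}{60156810} \approx -0.87716$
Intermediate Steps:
$P{\left(v \right)} = \frac{1}{-590 + v}$
$\frac{59827 + P{\left(-292 \right)}}{\left(7 \cdot 7 \left(-2\right) 142 + \left(65 - 153\right)\right) + \left(75762 - \left(17098 + 112865\right)\right)} = \frac{59827 + \frac{1}{-590 - 292}}{\left(7 \cdot 7 \left(-2\right) 142 + \left(65 - 153\right)\right) + \left(75762 - \left(17098 + 112865\right)\right)} = \frac{59827 + \frac{1}{-882}}{\left(49 \left(-2\right) 142 - 88\right) + \left(75762 - 129963\right)} = \frac{59827 - \frac{1}{882}}{\left(\left(-98\right) 142 - 88\right) + \left(75762 - 129963\right)} = \frac{52767413}{882 \left(\left(-13916 - 88\right) - 54201\right)} = \frac{52767413}{882 \left(-14004 - 54201\right)} = \frac{52767413}{882 \left(-68205\right)} = \frac{52767413}{882} \left(- \frac{1}{68205}\right) = - \frac{52767413}{60156810}$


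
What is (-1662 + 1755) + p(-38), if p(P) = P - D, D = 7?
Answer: 48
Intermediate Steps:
p(P) = -7 + P (p(P) = P - 1*7 = P - 7 = -7 + P)
(-1662 + 1755) + p(-38) = (-1662 + 1755) + (-7 - 38) = 93 - 45 = 48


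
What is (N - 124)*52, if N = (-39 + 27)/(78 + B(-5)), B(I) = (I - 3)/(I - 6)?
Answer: -2795416/433 ≈ -6455.9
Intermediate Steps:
B(I) = (-3 + I)/(-6 + I)
N = -66/433 (N = (-39 + 27)/(78 + (-3 - 5)/(-6 - 5)) = -12/(78 - 8/(-11)) = -12/(78 - 1/11*(-8)) = -12/(78 + 8/11) = -12/866/11 = -12*11/866 = -66/433 ≈ -0.15242)
(N - 124)*52 = (-66/433 - 124)*52 = -53758/433*52 = -2795416/433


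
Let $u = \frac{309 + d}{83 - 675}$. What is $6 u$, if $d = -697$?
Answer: $\frac{291}{74} \approx 3.9324$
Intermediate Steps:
$u = \frac{97}{148}$ ($u = \frac{309 - 697}{83 - 675} = - \frac{388}{-592} = \left(-388\right) \left(- \frac{1}{592}\right) = \frac{97}{148} \approx 0.65541$)
$6 u = 6 \cdot \frac{97}{148} = \frac{291}{74}$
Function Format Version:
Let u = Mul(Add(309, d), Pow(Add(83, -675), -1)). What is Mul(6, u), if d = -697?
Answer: Rational(291, 74) ≈ 3.9324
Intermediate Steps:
u = Rational(97, 148) (u = Mul(Add(309, -697), Pow(Add(83, -675), -1)) = Mul(-388, Pow(-592, -1)) = Mul(-388, Rational(-1, 592)) = Rational(97, 148) ≈ 0.65541)
Mul(6, u) = Mul(6, Rational(97, 148)) = Rational(291, 74)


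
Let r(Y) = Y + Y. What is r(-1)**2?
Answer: 4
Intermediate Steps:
r(Y) = 2*Y
r(-1)**2 = (2*(-1))**2 = (-2)**2 = 4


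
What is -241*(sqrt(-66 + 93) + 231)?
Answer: -55671 - 723*sqrt(3) ≈ -56923.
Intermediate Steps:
-241*(sqrt(-66 + 93) + 231) = -241*(sqrt(27) + 231) = -241*(3*sqrt(3) + 231) = -241*(231 + 3*sqrt(3)) = -55671 - 723*sqrt(3)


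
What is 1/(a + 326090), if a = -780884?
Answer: -1/454794 ≈ -2.1988e-6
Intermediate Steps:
1/(a + 326090) = 1/(-780884 + 326090) = 1/(-454794) = -1/454794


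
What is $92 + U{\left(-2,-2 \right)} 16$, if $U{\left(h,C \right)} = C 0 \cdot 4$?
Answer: $92$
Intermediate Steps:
$U{\left(h,C \right)} = 0$ ($U{\left(h,C \right)} = 0 \cdot 4 = 0$)
$92 + U{\left(-2,-2 \right)} 16 = 92 + 0 \cdot 16 = 92 + 0 = 92$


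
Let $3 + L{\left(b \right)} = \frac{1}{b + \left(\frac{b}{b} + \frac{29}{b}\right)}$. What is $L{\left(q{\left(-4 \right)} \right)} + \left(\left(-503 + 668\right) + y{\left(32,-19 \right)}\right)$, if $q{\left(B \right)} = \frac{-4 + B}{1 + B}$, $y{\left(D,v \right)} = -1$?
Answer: $\frac{56213}{349} \approx 161.07$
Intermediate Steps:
$q{\left(B \right)} = \frac{-4 + B}{1 + B}$
$L{\left(b \right)} = -3 + \frac{1}{1 + b + \frac{29}{b}}$ ($L{\left(b \right)} = -3 + \frac{1}{b + \left(\frac{b}{b} + \frac{29}{b}\right)} = -3 + \frac{1}{b + \left(1 + \frac{29}{b}\right)} = -3 + \frac{1}{1 + b + \frac{29}{b}}$)
$L{\left(q{\left(-4 \right)} \right)} + \left(\left(-503 + 668\right) + y{\left(32,-19 \right)}\right) = \frac{-87 - 3 \left(\frac{-4 - 4}{1 - 4}\right)^{2} - 2 \frac{-4 - 4}{1 - 4}}{29 + \frac{-4 - 4}{1 - 4} + \left(\frac{-4 - 4}{1 - 4}\right)^{2}} + \left(\left(-503 + 668\right) - 1\right) = \frac{-87 - 3 \left(\frac{1}{-3} \left(-8\right)\right)^{2} - 2 \frac{1}{-3} \left(-8\right)}{29 + \frac{1}{-3} \left(-8\right) + \left(\frac{1}{-3} \left(-8\right)\right)^{2}} + \left(165 - 1\right) = \frac{-87 - 3 \left(\left(- \frac{1}{3}\right) \left(-8\right)\right)^{2} - 2 \left(\left(- \frac{1}{3}\right) \left(-8\right)\right)}{29 - - \frac{8}{3} + \left(\left(- \frac{1}{3}\right) \left(-8\right)\right)^{2}} + 164 = \frac{-87 - 3 \left(\frac{8}{3}\right)^{2} - \frac{16}{3}}{29 + \frac{8}{3} + \left(\frac{8}{3}\right)^{2}} + 164 = \frac{-87 - \frac{64}{3} - \frac{16}{3}}{29 + \frac{8}{3} + \frac{64}{9}} + 164 = \frac{-87 - \frac{64}{3} - \frac{16}{3}}{\frac{349}{9}} + 164 = \frac{9}{349} \left(- \frac{341}{3}\right) + 164 = - \frac{1023}{349} + 164 = \frac{56213}{349}$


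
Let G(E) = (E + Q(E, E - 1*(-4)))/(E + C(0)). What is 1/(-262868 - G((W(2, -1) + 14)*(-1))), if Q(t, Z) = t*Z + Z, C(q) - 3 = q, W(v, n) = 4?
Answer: -3/788560 ≈ -3.8044e-6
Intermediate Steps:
C(q) = 3 + q
Q(t, Z) = Z + Z*t (Q(t, Z) = Z*t + Z = Z + Z*t)
G(E) = (E + (1 + E)*(4 + E))/(3 + E) (G(E) = (E + (E - 1*(-4))*(1 + E))/(E + (3 + 0)) = (E + (E + 4)*(1 + E))/(E + 3) = (E + (4 + E)*(1 + E))/(3 + E) = (E + (1 + E)*(4 + E))/(3 + E))
1/(-262868 - G((W(2, -1) + 14)*(-1))) = 1/(-262868 - ((4 + 14)*(-1) + (1 + (4 + 14)*(-1))*(4 + (4 + 14)*(-1)))/(3 + (4 + 14)*(-1))) = 1/(-262868 - (18*(-1) + (1 + 18*(-1))*(4 + 18*(-1)))/(3 + 18*(-1))) = 1/(-262868 - (-18 + (1 - 18)*(4 - 18))/(3 - 18)) = 1/(-262868 - (-18 - 17*(-14))/(-15)) = 1/(-262868 - (-1)*(-18 + 238)/15) = 1/(-262868 - (-1)*220/15) = 1/(-262868 - 1*(-44/3)) = 1/(-262868 + 44/3) = 1/(-788560/3) = -3/788560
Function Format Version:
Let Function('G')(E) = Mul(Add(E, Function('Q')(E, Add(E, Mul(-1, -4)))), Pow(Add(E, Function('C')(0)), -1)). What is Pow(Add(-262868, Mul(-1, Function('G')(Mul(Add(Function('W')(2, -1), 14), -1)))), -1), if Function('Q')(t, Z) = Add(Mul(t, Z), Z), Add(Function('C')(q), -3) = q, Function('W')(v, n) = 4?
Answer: Rational(-3, 788560) ≈ -3.8044e-6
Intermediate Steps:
Function('C')(q) = Add(3, q)
Function('Q')(t, Z) = Add(Z, Mul(Z, t)) (Function('Q')(t, Z) = Add(Mul(Z, t), Z) = Add(Z, Mul(Z, t)))
Function('G')(E) = Mul(Pow(Add(3, E), -1), Add(E, Mul(Add(1, E), Add(4, E)))) (Function('G')(E) = Mul(Add(E, Mul(Add(E, Mul(-1, -4)), Add(1, E))), Pow(Add(E, Add(3, 0)), -1)) = Mul(Add(E, Mul(Add(E, 4), Add(1, E))), Pow(Add(E, 3), -1)) = Mul(Add(E, Mul(Add(4, E), Add(1, E))), Pow(Add(3, E), -1)) = Mul(Add(E, Mul(Add(1, E), Add(4, E))), Pow(Add(3, E), -1)) = Mul(Pow(Add(3, E), -1), Add(E, Mul(Add(1, E), Add(4, E)))))
Pow(Add(-262868, Mul(-1, Function('G')(Mul(Add(Function('W')(2, -1), 14), -1)))), -1) = Pow(Add(-262868, Mul(-1, Mul(Pow(Add(3, Mul(Add(4, 14), -1)), -1), Add(Mul(Add(4, 14), -1), Mul(Add(1, Mul(Add(4, 14), -1)), Add(4, Mul(Add(4, 14), -1))))))), -1) = Pow(Add(-262868, Mul(-1, Mul(Pow(Add(3, Mul(18, -1)), -1), Add(Mul(18, -1), Mul(Add(1, Mul(18, -1)), Add(4, Mul(18, -1))))))), -1) = Pow(Add(-262868, Mul(-1, Mul(Pow(Add(3, -18), -1), Add(-18, Mul(Add(1, -18), Add(4, -18)))))), -1) = Pow(Add(-262868, Mul(-1, Mul(Pow(-15, -1), Add(-18, Mul(-17, -14))))), -1) = Pow(Add(-262868, Mul(-1, Mul(Rational(-1, 15), Add(-18, 238)))), -1) = Pow(Add(-262868, Mul(-1, Mul(Rational(-1, 15), 220))), -1) = Pow(Add(-262868, Mul(-1, Rational(-44, 3))), -1) = Pow(Add(-262868, Rational(44, 3)), -1) = Pow(Rational(-788560, 3), -1) = Rational(-3, 788560)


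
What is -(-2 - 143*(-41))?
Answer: -5861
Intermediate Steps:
-(-2 - 143*(-41)) = -(-2 + 5863) = -1*5861 = -5861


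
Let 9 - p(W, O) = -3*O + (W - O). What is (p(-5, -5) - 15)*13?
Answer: -273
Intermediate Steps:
p(W, O) = 9 - W + 4*O (p(W, O) = 9 - (-3*O + (W - O)) = 9 - (W - 4*O) = 9 + (-W + 4*O) = 9 - W + 4*O)
(p(-5, -5) - 15)*13 = ((9 - 1*(-5) + 4*(-5)) - 15)*13 = ((9 + 5 - 20) - 15)*13 = (-6 - 15)*13 = -21*13 = -273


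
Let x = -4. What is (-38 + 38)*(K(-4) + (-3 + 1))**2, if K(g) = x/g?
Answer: 0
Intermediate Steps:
K(g) = -4/g
(-38 + 38)*(K(-4) + (-3 + 1))**2 = (-38 + 38)*(-4/(-4) + (-3 + 1))**2 = 0*(-4*(-1/4) - 2)**2 = 0*(1 - 2)**2 = 0*(-1)**2 = 0*1 = 0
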